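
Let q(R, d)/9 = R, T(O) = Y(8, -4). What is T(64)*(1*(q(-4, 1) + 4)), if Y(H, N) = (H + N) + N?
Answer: 0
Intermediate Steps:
Y(H, N) = H + 2*N
T(O) = 0 (T(O) = 8 + 2*(-4) = 8 - 8 = 0)
q(R, d) = 9*R
T(64)*(1*(q(-4, 1) + 4)) = 0*(1*(9*(-4) + 4)) = 0*(1*(-36 + 4)) = 0*(1*(-32)) = 0*(-32) = 0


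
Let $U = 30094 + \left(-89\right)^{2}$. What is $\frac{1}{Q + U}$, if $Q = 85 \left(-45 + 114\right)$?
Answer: $\frac{1}{43880} \approx 2.2789 \cdot 10^{-5}$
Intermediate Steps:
$Q = 5865$ ($Q = 85 \cdot 69 = 5865$)
$U = 38015$ ($U = 30094 + 7921 = 38015$)
$\frac{1}{Q + U} = \frac{1}{5865 + 38015} = \frac{1}{43880}$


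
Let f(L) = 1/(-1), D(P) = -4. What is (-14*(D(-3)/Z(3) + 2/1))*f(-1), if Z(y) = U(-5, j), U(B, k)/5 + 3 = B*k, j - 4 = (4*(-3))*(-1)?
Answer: 11676/415 ≈ 28.135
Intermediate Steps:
j = 16 (j = 4 + (4*(-3))*(-1) = 4 - 12*(-1) = 4 + 12 = 16)
U(B, k) = -15 + 5*B*k (U(B, k) = -15 + 5*(B*k) = -15 + 5*B*k)
Z(y) = -415 (Z(y) = -15 + 5*(-5)*16 = -15 - 400 = -415)
f(L) = -1
(-14*(D(-3)/Z(3) + 2/1))*f(-1) = -14*(-4/(-415) + 2/1)*(-1) = -14*(-4*(-1/415) + 2*1)*(-1) = -14*(4/415 + 2)*(-1) = -14*834/415*(-1) = -11676/415*(-1) = 11676/415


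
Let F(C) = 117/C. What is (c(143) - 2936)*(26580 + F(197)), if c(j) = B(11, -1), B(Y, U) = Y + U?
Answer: -15321639102/197 ≈ -7.7775e+7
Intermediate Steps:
B(Y, U) = U + Y
c(j) = 10 (c(j) = -1 + 11 = 10)
(c(143) - 2936)*(26580 + F(197)) = (10 - 2936)*(26580 + 117/197) = -2926*(26580 + 117*(1/197)) = -2926*(26580 + 117/197) = -2926*5236377/197 = -15321639102/197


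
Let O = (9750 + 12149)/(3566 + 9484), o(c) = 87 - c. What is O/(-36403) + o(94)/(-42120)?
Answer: 26700313/222327682200 ≈ 0.00012009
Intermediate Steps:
O = 21899/13050 ≈ 1.6781
O/(-36403) + o(94)/(-42120) = (21899/13050)/(-36403) + (87 - 1*94)/(-42120) = (21899/13050)*(-1/36403) + (87 - 94)*(-1/42120) = -21899/475059150 - 7*(-1/42120) = -21899/475059150 + 7/42120 = 26700313/222327682200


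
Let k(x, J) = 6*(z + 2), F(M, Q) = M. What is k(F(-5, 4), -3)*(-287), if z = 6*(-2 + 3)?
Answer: -13776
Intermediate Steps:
z = 6 (z = 6*1 = 6)
k(x, J) = 48 (k(x, J) = 6*(6 + 2) = 6*8 = 48)
k(F(-5, 4), -3)*(-287) = 48*(-287) = -13776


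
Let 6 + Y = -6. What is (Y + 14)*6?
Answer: 12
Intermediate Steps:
Y = -12 (Y = -6 - 6 = -12)
(Y + 14)*6 = (-12 + 14)*6 = 2*6 = 12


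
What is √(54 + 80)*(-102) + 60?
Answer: 60 - 102*√134 ≈ -1120.7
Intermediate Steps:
√(54 + 80)*(-102) + 60 = √134*(-102) + 60 = -102*√134 + 60 = 60 - 102*√134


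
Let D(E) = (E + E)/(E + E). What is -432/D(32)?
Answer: -432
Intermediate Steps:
D(E) = 1 (D(E) = (2*E)/((2*E)) = (2*E)*(1/(2*E)) = 1)
-432/D(32) = -432/1 = -432*1 = -432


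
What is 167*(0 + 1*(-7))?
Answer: -1169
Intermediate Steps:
167*(0 + 1*(-7)) = 167*(0 - 7) = 167*(-7) = -1169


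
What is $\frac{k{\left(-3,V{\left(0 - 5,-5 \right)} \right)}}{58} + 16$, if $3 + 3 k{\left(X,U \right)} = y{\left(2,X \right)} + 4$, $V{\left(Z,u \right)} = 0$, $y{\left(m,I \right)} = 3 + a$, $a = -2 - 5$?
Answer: $\frac{927}{58} \approx 15.983$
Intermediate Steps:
$a = -7$
$y{\left(m,I \right)} = -4$ ($y{\left(m,I \right)} = 3 - 7 = -4$)
$k{\left(X,U \right)} = -1$ ($k{\left(X,U \right)} = -1 + \frac{-4 + 4}{3} = -1 + \frac{1}{3} \cdot 0 = -1 + 0 = -1$)
$\frac{k{\left(-3,V{\left(0 - 5,-5 \right)} \right)}}{58} + 16 = \frac{1}{58} \left(-1\right) + 16 = - \frac{1}{58} + 16 = \frac{927}{58}$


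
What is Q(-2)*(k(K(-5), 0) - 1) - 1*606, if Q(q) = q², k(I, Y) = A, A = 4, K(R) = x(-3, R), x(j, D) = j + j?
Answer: -594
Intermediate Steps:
x(j, D) = 2*j
K(R) = -6 (K(R) = 2*(-3) = -6)
k(I, Y) = 4
Q(-2)*(k(K(-5), 0) - 1) - 1*606 = (-2)²*(4 - 1) - 1*606 = 4*3 - 606 = 12 - 606 = -594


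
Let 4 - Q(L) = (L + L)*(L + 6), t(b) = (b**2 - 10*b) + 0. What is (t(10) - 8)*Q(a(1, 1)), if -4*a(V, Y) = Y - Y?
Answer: -32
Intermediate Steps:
a(V, Y) = 0 (a(V, Y) = -(Y - Y)/4 = -1/4*0 = 0)
t(b) = b**2 - 10*b
Q(L) = 4 - 2*L*(6 + L) (Q(L) = 4 - (L + L)*(L + 6) = 4 - 2*L*(6 + L))
(t(10) - 8)*Q(a(1, 1)) = (10*(-10 + 10) - 8)*(4 - 12*0 - 2*0**2) = (10*0 - 8)*(4 + 0 - 2*0) = (0 - 8)*(4 + 0 + 0) = -8*4 = -32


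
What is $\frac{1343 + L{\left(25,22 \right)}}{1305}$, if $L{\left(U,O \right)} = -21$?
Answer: $\frac{1322}{1305} \approx 1.013$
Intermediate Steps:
$\frac{1343 + L{\left(25,22 \right)}}{1305} = \frac{1343 - 21}{1305} = \frac{1}{1305} \cdot 1322 = \frac{1322}{1305}$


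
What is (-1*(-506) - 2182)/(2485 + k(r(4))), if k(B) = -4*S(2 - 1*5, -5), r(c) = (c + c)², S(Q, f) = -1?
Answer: -1676/2489 ≈ -0.67336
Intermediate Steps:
r(c) = 4*c² (r(c) = (2*c)² = 4*c²)
k(B) = 4 (k(B) = -4*(-1) = 4)
(-1*(-506) - 2182)/(2485 + k(r(4))) = (-1*(-506) - 2182)/(2485 + 4) = (506 - 2182)/2489 = -1676*1/2489 = -1676/2489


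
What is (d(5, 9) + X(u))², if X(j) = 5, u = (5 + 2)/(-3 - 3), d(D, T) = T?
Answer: 196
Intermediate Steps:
u = -7/6 (u = 7/(-6) = 7*(-⅙) = -7/6 ≈ -1.1667)
(d(5, 9) + X(u))² = (9 + 5)² = 14² = 196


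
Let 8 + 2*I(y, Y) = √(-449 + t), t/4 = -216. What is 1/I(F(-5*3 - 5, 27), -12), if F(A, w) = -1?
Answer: -16/1377 - 2*I*√1313/1377 ≈ -0.011619 - 0.052629*I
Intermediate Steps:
t = -864 (t = 4*(-216) = -864)
I(y, Y) = -4 + I*√1313/2 (I(y, Y) = -4 + √(-449 - 864)/2 = -4 + √(-1313)/2 = -4 + (I*√1313)/2 = -4 + I*√1313/2)
1/I(F(-5*3 - 5, 27), -12) = 1/(-4 + I*√1313/2)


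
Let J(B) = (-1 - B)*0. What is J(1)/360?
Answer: 0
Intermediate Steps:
J(B) = 0
J(1)/360 = 0/360 = 0*(1/360) = 0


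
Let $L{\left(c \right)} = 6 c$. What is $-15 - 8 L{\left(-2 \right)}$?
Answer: $81$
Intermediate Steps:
$-15 - 8 L{\left(-2 \right)} = -15 - 8 \cdot 6 \left(-2\right) = -15 - -96 = -15 + 96 = 81$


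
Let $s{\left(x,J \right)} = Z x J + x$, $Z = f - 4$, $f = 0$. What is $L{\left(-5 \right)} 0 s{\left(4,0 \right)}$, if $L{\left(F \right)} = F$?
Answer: $0$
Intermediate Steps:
$Z = -4$ ($Z = 0 - 4 = -4$)
$s{\left(x,J \right)} = x - 4 J x$ ($s{\left(x,J \right)} = - 4 x J + x = - 4 J x + x = x - 4 J x$)
$L{\left(-5 \right)} 0 s{\left(4,0 \right)} = \left(-5\right) 0 \cdot 4 \left(1 - 0\right) = 0 \cdot 4 \left(1 + 0\right) = 0 \cdot 4 \cdot 1 = 0 \cdot 4 = 0$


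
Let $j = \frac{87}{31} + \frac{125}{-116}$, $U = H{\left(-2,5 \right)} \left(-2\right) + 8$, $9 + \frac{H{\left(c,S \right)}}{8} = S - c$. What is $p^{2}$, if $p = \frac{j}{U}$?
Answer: $\frac{38651089}{20689945600} \approx 0.0018681$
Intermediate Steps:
$H{\left(c,S \right)} = -72 - 8 c + 8 S$ ($H{\left(c,S \right)} = -72 + 8 \left(S - c\right) = -72 + \left(- 8 c + 8 S\right) = -72 - 8 c + 8 S$)
$U = 40$ ($U = \left(-72 - -16 + 8 \cdot 5\right) \left(-2\right) + 8 = \left(-72 + 16 + 40\right) \left(-2\right) + 8 = \left(-16\right) \left(-2\right) + 8 = 32 + 8 = 40$)
$j = \frac{6217}{3596}$ ($j = 87 \cdot \frac{1}{31} + 125 \left(- \frac{1}{116}\right) = \frac{87}{31} - \frac{125}{116} = \frac{6217}{3596} \approx 1.7289$)
$p = \frac{6217}{143840}$ ($p = \frac{6217}{3596 \cdot 40} = \frac{6217}{3596} \cdot \frac{1}{40} = \frac{6217}{143840} \approx 0.043222$)
$p^{2} = \left(\frac{6217}{143840}\right)^{2} = \frac{38651089}{20689945600}$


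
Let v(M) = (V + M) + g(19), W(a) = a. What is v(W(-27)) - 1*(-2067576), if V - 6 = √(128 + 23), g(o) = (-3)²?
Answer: 2067564 + √151 ≈ 2.0676e+6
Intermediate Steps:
g(o) = 9
V = 6 + √151 (V = 6 + √(128 + 23) = 6 + √151 ≈ 18.288)
v(M) = 15 + M + √151 (v(M) = ((6 + √151) + M) + 9 = (6 + M + √151) + 9 = 15 + M + √151)
v(W(-27)) - 1*(-2067576) = (15 - 27 + √151) - 1*(-2067576) = (-12 + √151) + 2067576 = 2067564 + √151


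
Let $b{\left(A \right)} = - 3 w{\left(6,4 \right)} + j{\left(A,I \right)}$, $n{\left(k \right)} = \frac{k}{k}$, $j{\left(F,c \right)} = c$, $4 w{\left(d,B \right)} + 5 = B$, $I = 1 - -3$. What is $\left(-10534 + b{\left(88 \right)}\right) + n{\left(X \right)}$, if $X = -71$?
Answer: $- \frac{42113}{4} \approx -10528.0$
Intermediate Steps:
$I = 4$ ($I = 1 + 3 = 4$)
$w{\left(d,B \right)} = - \frac{5}{4} + \frac{B}{4}$
$n{\left(k \right)} = 1$
$b{\left(A \right)} = \frac{19}{4}$ ($b{\left(A \right)} = - 3 \left(- \frac{5}{4} + \frac{1}{4} \cdot 4\right) + 4 = - 3 \left(- \frac{5}{4} + 1\right) + 4 = \left(-3\right) \left(- \frac{1}{4}\right) + 4 = \frac{3}{4} + 4 = \frac{19}{4}$)
$\left(-10534 + b{\left(88 \right)}\right) + n{\left(X \right)} = \left(-10534 + \frac{19}{4}\right) + 1 = - \frac{42117}{4} + 1 = - \frac{42113}{4}$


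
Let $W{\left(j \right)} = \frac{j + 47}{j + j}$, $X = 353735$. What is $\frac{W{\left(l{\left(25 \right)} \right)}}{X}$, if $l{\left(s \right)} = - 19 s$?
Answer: $\frac{214}{168024125} \approx 1.2736 \cdot 10^{-6}$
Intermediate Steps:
$W{\left(j \right)} = \frac{47 + j}{2 j}$
$\frac{W{\left(l{\left(25 \right)} \right)}}{X} = \frac{\frac{1}{2} \frac{1}{\left(-19\right) 25} \left(47 - 475\right)}{353735} = \frac{47 - 475}{2 \left(-475\right)} \frac{1}{353735} = \frac{1}{2} \left(- \frac{1}{475}\right) \left(-428\right) \frac{1}{353735} = \frac{214}{475} \cdot \frac{1}{353735} = \frac{214}{168024125}$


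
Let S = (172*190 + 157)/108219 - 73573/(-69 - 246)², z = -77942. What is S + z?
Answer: -278982753146404/3579343425 ≈ -77943.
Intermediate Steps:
S = -1567915054/3579343425 (S = (32680 + 157)*(1/108219) - 73573/((-315)²) = 32837*(1/108219) - 73573/99225 = 32837/108219 - 73573*1/99225 = 32837/108219 - 73573/99225 = -1567915054/3579343425 ≈ -0.43805)
S + z = -1567915054/3579343425 - 77942 = -278982753146404/3579343425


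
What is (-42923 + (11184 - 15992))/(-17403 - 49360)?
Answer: 47731/66763 ≈ 0.71493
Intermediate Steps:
(-42923 + (11184 - 15992))/(-17403 - 49360) = (-42923 - 4808)/(-66763) = -47731*(-1/66763) = 47731/66763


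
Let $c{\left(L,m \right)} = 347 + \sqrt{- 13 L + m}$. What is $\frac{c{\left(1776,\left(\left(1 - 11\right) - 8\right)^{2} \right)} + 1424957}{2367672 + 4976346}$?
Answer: $\frac{712652}{3672009} + \frac{i \sqrt{5691}}{3672009} \approx 0.19408 + 2.0544 \cdot 10^{-5} i$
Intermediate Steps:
$c{\left(L,m \right)} = 347 + \sqrt{m - 13 L}$
$\frac{c{\left(1776,\left(\left(1 - 11\right) - 8\right)^{2} \right)} + 1424957}{2367672 + 4976346} = \frac{\left(347 + \sqrt{\left(\left(1 - 11\right) - 8\right)^{2} - 23088}\right) + 1424957}{2367672 + 4976346} = \frac{\left(347 + \sqrt{\left(\left(1 - 11\right) - 8\right)^{2} - 23088}\right) + 1424957}{7344018} = \left(\left(347 + \sqrt{\left(-10 - 8\right)^{2} - 23088}\right) + 1424957\right) \frac{1}{7344018} = \left(\left(347 + \sqrt{\left(-18\right)^{2} - 23088}\right) + 1424957\right) \frac{1}{7344018} = \left(\left(347 + \sqrt{324 - 23088}\right) + 1424957\right) \frac{1}{7344018} = \left(\left(347 + \sqrt{-22764}\right) + 1424957\right) \frac{1}{7344018} = \left(\left(347 + 2 i \sqrt{5691}\right) + 1424957\right) \frac{1}{7344018} = \left(1425304 + 2 i \sqrt{5691}\right) \frac{1}{7344018} = \frac{712652}{3672009} + \frac{i \sqrt{5691}}{3672009}$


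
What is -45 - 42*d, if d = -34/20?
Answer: 132/5 ≈ 26.400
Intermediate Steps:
d = -17/10 (d = -34*1/20 = -17/10 ≈ -1.7000)
-45 - 42*d = -45 - 42*(-17/10) = -45 + 357/5 = 132/5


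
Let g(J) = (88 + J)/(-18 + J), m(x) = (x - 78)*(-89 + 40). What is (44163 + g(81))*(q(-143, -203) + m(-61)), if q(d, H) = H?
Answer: 2626621472/9 ≈ 2.9185e+8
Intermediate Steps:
m(x) = 3822 - 49*x (m(x) = (-78 + x)*(-49) = 3822 - 49*x)
g(J) = (88 + J)/(-18 + J)
(44163 + g(81))*(q(-143, -203) + m(-61)) = (44163 + (88 + 81)/(-18 + 81))*(-203 + (3822 - 49*(-61))) = (44163 + 169/63)*(-203 + (3822 + 2989)) = (44163 + (1/63)*169)*(-203 + 6811) = (44163 + 169/63)*6608 = (2782438/63)*6608 = 2626621472/9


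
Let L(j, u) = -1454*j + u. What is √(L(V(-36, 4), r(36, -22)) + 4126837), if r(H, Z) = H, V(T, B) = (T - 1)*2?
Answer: √4234469 ≈ 2057.8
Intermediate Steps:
V(T, B) = -2 + 2*T (V(T, B) = (-1 + T)*2 = -2 + 2*T)
L(j, u) = u - 1454*j
√(L(V(-36, 4), r(36, -22)) + 4126837) = √((36 - 1454*(-2 + 2*(-36))) + 4126837) = √((36 - 1454*(-2 - 72)) + 4126837) = √((36 - 1454*(-74)) + 4126837) = √((36 + 107596) + 4126837) = √(107632 + 4126837) = √4234469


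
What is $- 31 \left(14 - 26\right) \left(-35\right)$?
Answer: $-13020$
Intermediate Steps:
$- 31 \left(14 - 26\right) \left(-35\right) = \left(-31\right) \left(-12\right) \left(-35\right) = 372 \left(-35\right) = -13020$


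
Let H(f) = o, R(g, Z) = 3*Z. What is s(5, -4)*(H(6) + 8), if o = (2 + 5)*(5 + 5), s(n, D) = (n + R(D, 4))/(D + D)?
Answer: -663/4 ≈ -165.75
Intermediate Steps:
s(n, D) = (12 + n)/(2*D) (s(n, D) = (n + 3*4)/(D + D) = (n + 12)/((2*D)) = (12 + n)*(1/(2*D)) = (12 + n)/(2*D))
o = 70 (o = 7*10 = 70)
H(f) = 70
s(5, -4)*(H(6) + 8) = ((½)*(12 + 5)/(-4))*(70 + 8) = ((½)*(-¼)*17)*78 = -17/8*78 = -663/4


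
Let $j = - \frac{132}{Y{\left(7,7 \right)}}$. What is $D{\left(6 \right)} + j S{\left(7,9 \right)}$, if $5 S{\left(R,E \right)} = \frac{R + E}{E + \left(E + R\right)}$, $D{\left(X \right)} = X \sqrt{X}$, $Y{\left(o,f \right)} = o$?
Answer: $- \frac{2112}{875} + 6 \sqrt{6} \approx 12.283$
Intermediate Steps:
$j = - \frac{132}{7} \approx -18.857$
$D{\left(X \right)} = X^{\frac{3}{2}}$
$S{\left(R,E \right)} = \frac{E + R}{5 \left(R + 2 E\right)}$ ($S{\left(R,E \right)} = \frac{\left(R + E\right) \frac{1}{E + \left(E + R\right)}}{5} = \frac{\left(E + R\right) \frac{1}{R + 2 E}}{5} = \frac{\frac{1}{R + 2 E} \left(E + R\right)}{5} = \frac{E + R}{5 \left(R + 2 E\right)}$)
$D{\left(6 \right)} + j S{\left(7,9 \right)} = 6^{\frac{3}{2}} - \frac{132 \frac{9 + 7}{5 \left(7 + 2 \cdot 9\right)}}{7} = 6 \sqrt{6} - \frac{132 \cdot \frac{1}{5} \frac{1}{7 + 18} \cdot 16}{7} = 6 \sqrt{6} - \frac{132 \cdot \frac{1}{5} \cdot \frac{1}{25} \cdot 16}{7} = 6 \sqrt{6} - \frac{2112}{875} = - \frac{2112}{875} + 6 \sqrt{6}$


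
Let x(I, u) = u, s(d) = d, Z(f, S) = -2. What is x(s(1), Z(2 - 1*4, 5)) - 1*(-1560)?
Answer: 1558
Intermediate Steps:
x(s(1), Z(2 - 1*4, 5)) - 1*(-1560) = -2 - 1*(-1560) = -2 + 1560 = 1558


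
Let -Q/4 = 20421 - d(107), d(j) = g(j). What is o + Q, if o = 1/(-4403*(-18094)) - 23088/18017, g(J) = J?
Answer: -116634770316434063/1435376229994 ≈ -81257.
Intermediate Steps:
d(j) = j
Q = -81256 (Q = -4*(20421 - 1*107) = -4*(20421 - 107) = -4*20314 = -81256)
o = -1839372041599/1435376229994 (o = -1/4403*(-1/18094) - 23088*1/18017 = 1/79667882 - 23088/18017 = -1839372041599/1435376229994 ≈ -1.2815)
o + Q = -1839372041599/1435376229994 - 81256 = -116634770316434063/1435376229994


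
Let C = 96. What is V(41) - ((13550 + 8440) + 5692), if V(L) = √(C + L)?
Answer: -27682 + √137 ≈ -27670.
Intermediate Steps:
V(L) = √(96 + L)
V(41) - ((13550 + 8440) + 5692) = √(96 + 41) - ((13550 + 8440) + 5692) = √137 - (21990 + 5692) = √137 - 1*27682 = √137 - 27682 = -27682 + √137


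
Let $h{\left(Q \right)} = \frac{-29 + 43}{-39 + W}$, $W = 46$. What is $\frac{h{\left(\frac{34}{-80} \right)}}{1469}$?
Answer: $\frac{2}{1469} \approx 0.0013615$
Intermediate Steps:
$h{\left(Q \right)} = 2$ ($h{\left(Q \right)} = \frac{-29 + 43}{-39 + 46} = \frac{14}{7} = 14 \cdot \frac{1}{7} = 2$)
$\frac{h{\left(\frac{34}{-80} \right)}}{1469} = \frac{2}{1469}$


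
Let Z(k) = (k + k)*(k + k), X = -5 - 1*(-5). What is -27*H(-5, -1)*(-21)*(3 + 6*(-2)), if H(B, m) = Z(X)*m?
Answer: 0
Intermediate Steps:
X = 0 (X = -5 + 5 = 0)
Z(k) = 4*k**2 (Z(k) = (2*k)*(2*k) = 4*k**2)
H(B, m) = 0 (H(B, m) = (4*0**2)*m = (4*0)*m = 0*m = 0)
-27*H(-5, -1)*(-21)*(3 + 6*(-2)) = -27*0*(-21)*(3 + 6*(-2)) = -0*(3 - 12) = -0*(-9) = -27*0 = 0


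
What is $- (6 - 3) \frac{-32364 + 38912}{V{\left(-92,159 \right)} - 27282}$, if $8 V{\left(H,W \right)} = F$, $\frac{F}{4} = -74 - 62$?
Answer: $\frac{9822}{13675} \approx 0.71824$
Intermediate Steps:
$F = -544$ ($F = 4 \left(-74 - 62\right) = 4 \left(-136\right) = -544$)
$V{\left(H,W \right)} = -68$ ($V{\left(H,W \right)} = \frac{1}{8} \left(-544\right) = -68$)
$- (6 - 3) \frac{-32364 + 38912}{V{\left(-92,159 \right)} - 27282} = - (6 - 3) \frac{-32364 + 38912}{-68 - 27282} = \left(-1\right) 3 \frac{6548}{-27350} = - 3 \cdot 6548 \left(- \frac{1}{27350}\right) = \left(-3\right) \left(- \frac{3274}{13675}\right) = \frac{9822}{13675}$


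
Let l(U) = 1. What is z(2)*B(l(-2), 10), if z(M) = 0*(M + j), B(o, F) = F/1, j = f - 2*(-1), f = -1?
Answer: 0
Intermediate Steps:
j = 1 (j = -1 - 2*(-1) = -1 + 2 = 1)
B(o, F) = F (B(o, F) = F*1 = F)
z(M) = 0 (z(M) = 0*(M + 1) = 0*(1 + M) = 0)
z(2)*B(l(-2), 10) = 0*10 = 0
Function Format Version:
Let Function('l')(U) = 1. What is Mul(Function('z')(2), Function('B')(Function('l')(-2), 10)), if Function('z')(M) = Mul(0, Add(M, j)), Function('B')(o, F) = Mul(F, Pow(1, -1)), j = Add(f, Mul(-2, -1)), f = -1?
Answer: 0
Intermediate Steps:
j = 1 (j = Add(-1, Mul(-2, -1)) = Add(-1, 2) = 1)
Function('B')(o, F) = F (Function('B')(o, F) = Mul(F, 1) = F)
Function('z')(M) = 0 (Function('z')(M) = Mul(0, Add(M, 1)) = Mul(0, Add(1, M)) = 0)
Mul(Function('z')(2), Function('B')(Function('l')(-2), 10)) = Mul(0, 10) = 0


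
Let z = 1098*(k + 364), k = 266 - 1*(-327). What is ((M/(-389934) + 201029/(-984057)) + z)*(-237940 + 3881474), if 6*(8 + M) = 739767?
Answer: 22605202128671565509/5904342 ≈ 3.8286e+12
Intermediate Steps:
k = 593 (k = 266 + 327 = 593)
M = 246573/2 (M = -8 + (1/6)*739767 = -8 + 246589/2 = 246573/2 ≈ 1.2329e+5)
z = 1050786 (z = 1098*(593 + 364) = 1098*957 = 1050786)
((M/(-389934) + 201029/(-984057)) + z)*(-237940 + 3881474) = (((246573/2)/(-389934) + 201029/(-984057)) + 1050786)*(-237940 + 3881474) = (((246573/2)*(-1/389934) + 201029*(-1/984057)) + 1050786)*3643534 = ((-27397/86652 - 201029/984057) + 1050786)*3643534 = (-510112351/980120772 + 1050786)*3643534 = (1029896675414441/980120772)*3643534 = 22605202128671565509/5904342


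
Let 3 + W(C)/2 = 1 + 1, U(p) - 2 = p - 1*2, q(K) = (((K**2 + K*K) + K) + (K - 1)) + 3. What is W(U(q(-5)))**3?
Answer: -8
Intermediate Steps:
q(K) = 2 + 2*K + 2*K**2 (q(K) = (((K**2 + K**2) + K) + (-1 + K)) + 3 = ((2*K**2 + K) + (-1 + K)) + 3 = ((K + 2*K**2) + (-1 + K)) + 3 = (-1 + 2*K + 2*K**2) + 3 = 2 + 2*K + 2*K**2)
U(p) = p (U(p) = 2 + (p - 1*2) = 2 + (p - 2) = 2 + (-2 + p) = p)
W(C) = -2 (W(C) = -6 + 2*(1 + 1) = -6 + 2*2 = -6 + 4 = -2)
W(U(q(-5)))**3 = (-2)**3 = -8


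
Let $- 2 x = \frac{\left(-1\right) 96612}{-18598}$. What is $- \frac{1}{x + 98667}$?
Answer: $- \frac{9299}{917480280} \approx -1.0135 \cdot 10^{-5}$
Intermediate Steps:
$x = - \frac{24153}{9299}$ ($x = - \frac{\left(-1\right) 96612 \frac{1}{-18598}}{2} = - \frac{\left(-96612\right) \left(- \frac{1}{18598}\right)}{2} = \left(- \frac{1}{2}\right) \frac{48306}{9299} = - \frac{24153}{9299} \approx -2.5974$)
$- \frac{1}{x + 98667} = - \frac{1}{- \frac{24153}{9299} + 98667} = - \frac{1}{\frac{917480280}{9299}} = \left(-1\right) \frac{9299}{917480280} = - \frac{9299}{917480280}$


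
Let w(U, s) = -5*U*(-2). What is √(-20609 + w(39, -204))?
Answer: I*√20219 ≈ 142.19*I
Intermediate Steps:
w(U, s) = 10*U
√(-20609 + w(39, -204)) = √(-20609 + 10*39) = √(-20609 + 390) = √(-20219) = I*√20219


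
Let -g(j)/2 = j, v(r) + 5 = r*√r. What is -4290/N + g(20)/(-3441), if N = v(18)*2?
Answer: -36672445/19981887 - 115830*√2/5807 ≈ -30.044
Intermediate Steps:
v(r) = -5 + r^(3/2) (v(r) = -5 + r*√r = -5 + r^(3/2))
N = -10 + 108*√2 (N = (-5 + 18^(3/2))*2 = (-5 + 54*√2)*2 = -10 + 108*√2 ≈ 142.74)
g(j) = -2*j
-4290/N + g(20)/(-3441) = -4290/(-10 + 108*√2) - 2*20/(-3441) = -4290/(-10 + 108*√2) - 40*(-1/3441) = -4290/(-10 + 108*√2) + 40/3441 = 40/3441 - 4290/(-10 + 108*√2)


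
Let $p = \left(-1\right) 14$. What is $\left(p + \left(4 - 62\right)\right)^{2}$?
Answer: $5184$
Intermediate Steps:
$p = -14$
$\left(p + \left(4 - 62\right)\right)^{2} = \left(-14 + \left(4 - 62\right)\right)^{2} = \left(-14 - 58\right)^{2} = \left(-72\right)^{2} = 5184$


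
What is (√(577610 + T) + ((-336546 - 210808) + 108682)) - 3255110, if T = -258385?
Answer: -3693217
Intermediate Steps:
(√(577610 + T) + ((-336546 - 210808) + 108682)) - 3255110 = (√(577610 - 258385) + ((-336546 - 210808) + 108682)) - 3255110 = (√319225 + (-547354 + 108682)) - 3255110 = (565 - 438672) - 3255110 = -438107 - 3255110 = -3693217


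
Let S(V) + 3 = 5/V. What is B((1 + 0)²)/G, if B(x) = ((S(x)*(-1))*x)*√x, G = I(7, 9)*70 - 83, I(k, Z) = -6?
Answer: 2/503 ≈ 0.0039761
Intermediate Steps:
S(V) = -3 + 5/V
G = -503 (G = -6*70 - 83 = -420 - 83 = -503)
B(x) = x^(3/2)*(3 - 5/x) (B(x) = (((-3 + 5/x)*(-1))*x)*√x = ((3 - 5/x)*x)*√x = (x*(3 - 5/x))*√x = x^(3/2)*(3 - 5/x))
B((1 + 0)²)/G = (√((1 + 0)²)*(-5 + 3*(1 + 0)²))/(-503) = (√(1²)*(-5 + 3*1²))*(-1/503) = (√1*(-5 + 3*1))*(-1/503) = (1*(-5 + 3))*(-1/503) = (1*(-2))*(-1/503) = -2*(-1/503) = 2/503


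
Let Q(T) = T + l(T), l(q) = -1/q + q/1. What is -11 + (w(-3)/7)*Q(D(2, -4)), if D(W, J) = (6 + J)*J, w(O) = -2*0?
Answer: -11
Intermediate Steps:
w(O) = 0
l(q) = q - 1/q (l(q) = -1/q + q*1 = -1/q + q = q - 1/q)
D(W, J) = J*(6 + J)
Q(T) = -1/T + 2*T (Q(T) = T + (T - 1/T) = -1/T + 2*T)
-11 + (w(-3)/7)*Q(D(2, -4)) = -11 + (0/7)*(-1/((-4*(6 - 4))) + 2*(-4*(6 - 4))) = -11 + (0*(1/7))*(-1/((-4*2)) + 2*(-4*2)) = -11 + 0*(-1/(-8) + 2*(-8)) = -11 + 0*(-1*(-1/8) - 16) = -11 + 0*(1/8 - 16) = -11 + 0*(-127/8) = -11 + 0 = -11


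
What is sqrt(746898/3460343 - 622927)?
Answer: I*sqrt(7458908916573592609)/3460343 ≈ 789.26*I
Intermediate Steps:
sqrt(746898/3460343 - 622927) = sqrt(-2155540337063/3460343) = I*sqrt(7458908916573592609)/3460343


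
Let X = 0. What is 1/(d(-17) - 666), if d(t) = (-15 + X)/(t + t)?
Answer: -34/22629 ≈ -0.0015025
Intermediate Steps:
d(t) = -15/(2*t) (d(t) = (-15 + 0)/(t + t) = -15*1/(2*t) = -15/(2*t))
1/(d(-17) - 666) = 1/(-15/2/(-17) - 666) = 1/(-15/2*(-1/17) - 666) = 1/(15/34 - 666) = 1/(-22629/34) = -34/22629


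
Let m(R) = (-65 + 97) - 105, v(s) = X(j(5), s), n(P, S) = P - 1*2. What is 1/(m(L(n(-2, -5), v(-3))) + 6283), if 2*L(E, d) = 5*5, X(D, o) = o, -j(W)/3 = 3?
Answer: 1/6210 ≈ 0.00016103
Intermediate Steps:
j(W) = -9 (j(W) = -3*3 = -9)
n(P, S) = -2 + P (n(P, S) = P - 2 = -2 + P)
v(s) = s
L(E, d) = 25/2 (L(E, d) = (5*5)/2 = (½)*25 = 25/2)
m(R) = -73 (m(R) = 32 - 105 = -73)
1/(m(L(n(-2, -5), v(-3))) + 6283) = 1/(-73 + 6283) = 1/6210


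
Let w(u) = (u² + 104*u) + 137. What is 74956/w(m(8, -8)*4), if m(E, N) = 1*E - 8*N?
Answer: 74956/113033 ≈ 0.66313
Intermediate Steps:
m(E, N) = E - 8*N
w(u) = 137 + u² + 104*u
74956/w(m(8, -8)*4) = 74956/(137 + ((8 - 8*(-8))*4)² + 104*((8 - 8*(-8))*4)) = 74956/(137 + ((8 + 64)*4)² + 104*((8 + 64)*4)) = 74956/(137 + (72*4)² + 104*(72*4)) = 74956/(137 + 288² + 104*288) = 74956/(137 + 82944 + 29952) = 74956/113033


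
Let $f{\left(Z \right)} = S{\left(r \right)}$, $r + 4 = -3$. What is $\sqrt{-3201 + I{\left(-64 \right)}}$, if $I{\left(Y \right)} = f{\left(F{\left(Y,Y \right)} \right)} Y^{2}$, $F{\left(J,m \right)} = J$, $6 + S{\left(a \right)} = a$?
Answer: $i \sqrt{56449} \approx 237.59 i$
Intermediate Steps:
$r = -7$ ($r = -4 - 3 = -7$)
$S{\left(a \right)} = -6 + a$
$f{\left(Z \right)} = -13$ ($f{\left(Z \right)} = -6 - 7 = -13$)
$I{\left(Y \right)} = - 13 Y^{2}$
$\sqrt{-3201 + I{\left(-64 \right)}} = \sqrt{-3201 - 13 \left(-64\right)^{2}} = \sqrt{-3201 - 53248} = \sqrt{-56449} = i \sqrt{56449}$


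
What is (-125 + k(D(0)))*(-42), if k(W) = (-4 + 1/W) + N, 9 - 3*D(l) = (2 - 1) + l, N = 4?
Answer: 20937/4 ≈ 5234.3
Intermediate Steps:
D(l) = 8/3 - l/3 (D(l) = 3 - ((2 - 1) + l)/3 = 3 - (1 + l)/3 = 3 + (-⅓ - l/3) = 8/3 - l/3)
k(W) = 1/W (k(W) = (-4 + 1/W) + 4 = 1/W)
(-125 + k(D(0)))*(-42) = (-125 + 1/(8/3 - ⅓*0))*(-42) = (-125 + 1/(8/3 + 0))*(-42) = (-125 + 1/(8/3))*(-42) = (-125 + 3/8)*(-42) = -997/8*(-42) = 20937/4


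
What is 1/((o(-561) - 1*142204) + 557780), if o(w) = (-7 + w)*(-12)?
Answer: 1/422392 ≈ 2.3675e-6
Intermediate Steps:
o(w) = 84 - 12*w
1/((o(-561) - 1*142204) + 557780) = 1/(((84 - 12*(-561)) - 1*142204) + 557780) = 1/(((84 + 6732) - 142204) + 557780) = 1/((6816 - 142204) + 557780) = 1/(-135388 + 557780) = 1/422392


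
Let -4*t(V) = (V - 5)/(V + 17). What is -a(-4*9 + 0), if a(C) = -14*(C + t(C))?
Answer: -19439/38 ≈ -511.55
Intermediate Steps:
t(V) = -(-5 + V)/(4*(17 + V)) (t(V) = -(V - 5)/(4*(V + 17)) = -(-5 + V)/(4*(17 + V)))
a(C) = -14*C - 7*(5 - C)/(2*(17 + C)) (a(C) = -14*(C + (5 - C)/(4*(17 + C))) = -14*C - 7*(5 - C)/(2*(17 + C)))
-a(-4*9 + 0) = -7*(-5 + (-4*9 + 0) - 4*(-4*9 + 0)*(17 + (-4*9 + 0)))/(2*(17 + (-4*9 + 0))) = -7*(-5 + (-36 + 0) - 4*(-36 + 0)*(17 + (-36 + 0)))/(2*(17 + (-36 + 0))) = -7*(-5 - 36 - 4*(-36)*(17 - 36))/(2*(17 - 36)) = -7*(-5 - 36 - 4*(-36)*(-19))/(2*(-19)) = -7*(-1)*(-5 - 36 - 2736)/(2*19) = -7*(-1)*(-2777)/(2*19) = -1*19439/38 = -19439/38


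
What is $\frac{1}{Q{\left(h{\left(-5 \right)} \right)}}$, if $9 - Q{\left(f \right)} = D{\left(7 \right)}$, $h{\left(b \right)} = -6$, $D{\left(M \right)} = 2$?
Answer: $\frac{1}{7} \approx 0.14286$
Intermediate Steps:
$Q{\left(f \right)} = 7$ ($Q{\left(f \right)} = 9 - 2 = 7$)
$\frac{1}{Q{\left(h{\left(-5 \right)} \right)}} = \frac{1}{7}$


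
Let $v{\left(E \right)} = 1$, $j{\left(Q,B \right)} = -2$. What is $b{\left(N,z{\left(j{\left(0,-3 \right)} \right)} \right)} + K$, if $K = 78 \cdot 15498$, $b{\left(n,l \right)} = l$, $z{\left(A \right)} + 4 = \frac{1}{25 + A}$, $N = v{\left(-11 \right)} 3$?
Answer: $\frac{27803321}{23} \approx 1.2088 \cdot 10^{6}$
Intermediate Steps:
$N = 3$ ($N = 1 \cdot 3 = 3$)
$z{\left(A \right)} = -4 + \frac{1}{25 + A}$
$K = 1208844$
$b{\left(N,z{\left(j{\left(0,-3 \right)} \right)} \right)} + K = \frac{-99 - -8}{25 - 2} + 1208844 = \frac{-99 + 8}{23} + 1208844 = \frac{1}{23} \left(-91\right) + 1208844 = - \frac{91}{23} + 1208844 = \frac{27803321}{23}$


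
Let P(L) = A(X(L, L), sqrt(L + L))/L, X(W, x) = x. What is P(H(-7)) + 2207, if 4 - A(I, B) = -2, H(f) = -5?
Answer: 11029/5 ≈ 2205.8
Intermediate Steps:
A(I, B) = 6 (A(I, B) = 4 - 1*(-2) = 4 + 2 = 6)
P(L) = 6/L
P(H(-7)) + 2207 = 6/(-5) + 2207 = 6*(-1/5) + 2207 = -6/5 + 2207 = 11029/5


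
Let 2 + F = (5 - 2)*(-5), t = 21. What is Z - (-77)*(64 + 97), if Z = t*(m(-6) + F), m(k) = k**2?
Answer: 12796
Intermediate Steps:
F = -17 (F = -2 + (5 - 2)*(-5) = -2 + 3*(-5) = -2 - 15 = -17)
Z = 399 (Z = 21*((-6)**2 - 17) = 21*(36 - 17) = 21*19 = 399)
Z - (-77)*(64 + 97) = 399 - (-77)*(64 + 97) = 399 - (-77)*161 = 399 - 1*(-12397) = 399 + 12397 = 12796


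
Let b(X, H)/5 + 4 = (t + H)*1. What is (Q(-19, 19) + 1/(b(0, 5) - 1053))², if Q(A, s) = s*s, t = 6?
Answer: 135054045009/1036324 ≈ 1.3032e+5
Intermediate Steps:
Q(A, s) = s²
b(X, H) = 10 + 5*H (b(X, H) = -20 + 5*((6 + H)*1) = -20 + 5*(6 + H) = -20 + (30 + 5*H) = 10 + 5*H)
(Q(-19, 19) + 1/(b(0, 5) - 1053))² = (19² + 1/((10 + 5*5) - 1053))² = (361 + 1/((10 + 25) - 1053))² = (361 + 1/(35 - 1053))² = (361 + 1/(-1018))² = (361 - 1/1018)² = (367497/1018)² = 135054045009/1036324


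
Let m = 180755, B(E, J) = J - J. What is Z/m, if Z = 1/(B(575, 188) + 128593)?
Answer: 1/23243827715 ≈ 4.3022e-11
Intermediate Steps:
B(E, J) = 0
Z = 1/128593 (Z = 1/(0 + 128593) = 1/128593 ≈ 7.7765e-6)
Z/m = (1/128593)/180755 = (1/128593)*(1/180755) = 1/23243827715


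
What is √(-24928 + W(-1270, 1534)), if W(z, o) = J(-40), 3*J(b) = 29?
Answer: I*√224265/3 ≈ 157.86*I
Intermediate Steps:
J(b) = 29/3 (J(b) = (⅓)*29 = 29/3)
W(z, o) = 29/3
√(-24928 + W(-1270, 1534)) = √(-24928 + 29/3) = √(-74755/3) = I*√224265/3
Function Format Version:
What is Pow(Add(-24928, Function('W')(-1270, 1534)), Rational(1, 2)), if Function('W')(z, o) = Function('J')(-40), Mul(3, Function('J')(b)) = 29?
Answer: Mul(Rational(1, 3), I, Pow(224265, Rational(1, 2))) ≈ Mul(157.86, I)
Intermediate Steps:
Function('J')(b) = Rational(29, 3) (Function('J')(b) = Mul(Rational(1, 3), 29) = Rational(29, 3))
Function('W')(z, o) = Rational(29, 3)
Pow(Add(-24928, Function('W')(-1270, 1534)), Rational(1, 2)) = Pow(Add(-24928, Rational(29, 3)), Rational(1, 2)) = Pow(Rational(-74755, 3), Rational(1, 2)) = Mul(Rational(1, 3), I, Pow(224265, Rational(1, 2)))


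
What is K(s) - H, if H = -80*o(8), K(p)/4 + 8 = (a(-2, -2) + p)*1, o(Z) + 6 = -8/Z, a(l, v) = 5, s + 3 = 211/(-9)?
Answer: -6100/9 ≈ -677.78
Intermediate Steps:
s = -238/9 (s = -3 + 211/(-9) = -3 + 211*(-1/9) = -3 - 211/9 = -238/9 ≈ -26.444)
o(Z) = -6 - 8/Z
K(p) = -12 + 4*p (K(p) = -32 + 4*((5 + p)*1) = -32 + 4*(5 + p) = -32 + (20 + 4*p) = -12 + 4*p)
H = 560 (H = -80*(-6 - 8/8) = -80*(-6 - 8*1/8) = -80*(-6 - 1) = -80*(-7) = 560)
K(s) - H = (-12 + 4*(-238/9)) - 1*560 = (-12 - 952/9) - 560 = -1060/9 - 560 = -6100/9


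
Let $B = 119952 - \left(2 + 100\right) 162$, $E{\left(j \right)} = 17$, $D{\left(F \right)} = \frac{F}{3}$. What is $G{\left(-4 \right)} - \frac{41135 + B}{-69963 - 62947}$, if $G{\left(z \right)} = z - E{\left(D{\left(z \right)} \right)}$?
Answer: $- \frac{2646547}{132910} \approx -19.912$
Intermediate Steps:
$D{\left(F \right)} = \frac{F}{3}$ ($D{\left(F \right)} = F \frac{1}{3} = \frac{F}{3}$)
$G{\left(z \right)} = -17 + z$ ($G{\left(z \right)} = z - 17 = -17 + z$)
$B = 103428$ ($B = 119952 - 102 \cdot 162 = 119952 - 16524 = 103428$)
$G{\left(-4 \right)} - \frac{41135 + B}{-69963 - 62947} = \left(-17 - 4\right) - \frac{41135 + 103428}{-69963 - 62947} = -21 - \frac{144563}{-132910} = -21 - 144563 \left(- \frac{1}{132910}\right) = -21 - - \frac{144563}{132910} = -21 + \frac{144563}{132910} = - \frac{2646547}{132910}$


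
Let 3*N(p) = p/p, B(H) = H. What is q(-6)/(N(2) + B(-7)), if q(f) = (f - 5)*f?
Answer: -99/10 ≈ -9.9000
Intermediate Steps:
N(p) = ⅓ (N(p) = (p/p)/3 = (⅓)*1 = ⅓)
q(f) = f*(-5 + f) (q(f) = (-5 + f)*f = f*(-5 + f))
q(-6)/(N(2) + B(-7)) = (-6*(-5 - 6))/(⅓ - 7) = (-6*(-11))/(-20/3) = 66*(-3/20) = -99/10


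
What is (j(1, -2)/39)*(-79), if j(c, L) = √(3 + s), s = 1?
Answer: -158/39 ≈ -4.0513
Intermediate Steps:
j(c, L) = 2 (j(c, L) = √(3 + 1) = √4 = 2)
(j(1, -2)/39)*(-79) = (2/39)*(-79) = -158/39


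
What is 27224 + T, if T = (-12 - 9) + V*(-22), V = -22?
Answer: 27687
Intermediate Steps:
T = 463 (T = (-12 - 9) - 22*(-22) = -21 + 484 = 463)
27224 + T = 27224 + 463 = 27687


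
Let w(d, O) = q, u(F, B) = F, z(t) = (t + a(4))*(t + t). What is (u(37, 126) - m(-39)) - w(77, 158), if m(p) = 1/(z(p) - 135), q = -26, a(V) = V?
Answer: 163484/2595 ≈ 63.000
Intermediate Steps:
z(t) = 2*t*(4 + t) (z(t) = (t + 4)*(t + t) = (4 + t)*(2*t) = 2*t*(4 + t))
w(d, O) = -26
m(p) = 1/(-135 + 2*p*(4 + p)) (m(p) = 1/(2*p*(4 + p) - 135) = 1/(-135 + 2*p*(4 + p)))
(u(37, 126) - m(-39)) - w(77, 158) = (37 - 1/(-135 + 2*(-39)*(4 - 39))) - 1*(-26) = (37 - 1/(-135 + 2*(-39)*(-35))) + 26 = (37 - 1/(-135 + 2730)) + 26 = (37 - 1/2595) + 26 = 96014/2595 + 26 = 163484/2595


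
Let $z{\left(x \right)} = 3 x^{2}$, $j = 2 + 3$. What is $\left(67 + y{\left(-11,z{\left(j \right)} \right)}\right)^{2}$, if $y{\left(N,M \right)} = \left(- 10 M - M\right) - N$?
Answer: $558009$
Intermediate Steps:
$j = 5$
$y{\left(N,M \right)} = - N - 11 M$ ($y{\left(N,M \right)} = - 11 M - N = - N - 11 M$)
$\left(67 + y{\left(-11,z{\left(j \right)} \right)}\right)^{2} = \left(67 - \left(-11 + 11 \cdot 3 \cdot 5^{2}\right)\right)^{2} = \left(67 + \left(11 - 11 \cdot 3 \cdot 25\right)\right)^{2} = \left(67 + \left(11 - 825\right)\right)^{2} = \left(67 - 814\right)^{2} = \left(-747\right)^{2} = 558009$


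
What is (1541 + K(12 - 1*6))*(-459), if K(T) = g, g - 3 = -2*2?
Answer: -706860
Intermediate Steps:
g = -1 (g = 3 - 2*2 = 3 - 4 = -1)
K(T) = -1
(1541 + K(12 - 1*6))*(-459) = (1541 - 1)*(-459) = 1540*(-459) = -706860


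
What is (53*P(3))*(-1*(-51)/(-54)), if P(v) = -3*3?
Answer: 901/2 ≈ 450.50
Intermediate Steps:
P(v) = -9
(53*P(3))*(-1*(-51)/(-54)) = (53*(-9))*(-1*(-51)/(-54)) = -24327*(-1)/54 = -477*(-17/18) = 901/2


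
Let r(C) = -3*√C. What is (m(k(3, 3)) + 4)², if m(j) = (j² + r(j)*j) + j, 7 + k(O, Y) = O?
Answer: -320 + 768*I ≈ -320.0 + 768.0*I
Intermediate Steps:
k(O, Y) = -7 + O
m(j) = j + j² - 3*j^(3/2) (m(j) = (j² + (-3*√j)*j) + j = (j² - 3*j^(3/2)) + j = j + j² - 3*j^(3/2))
(m(k(3, 3)) + 4)² = ((-7 + 3)*(1 + (-7 + 3) - 3*√(-7 + 3)) + 4)² = (-4*(1 - 4 - 6*I) + 4)² = (-4*(-3 - 6*I) + 4)² = ((12 + 24*I) + 4)² = (16 + 24*I)²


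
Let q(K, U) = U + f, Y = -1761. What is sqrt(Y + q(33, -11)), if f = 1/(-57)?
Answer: I*sqrt(5757285)/57 ≈ 42.095*I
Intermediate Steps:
f = -1/57 ≈ -0.017544
q(K, U) = -1/57 + U (q(K, U) = U - 1/57 = -1/57 + U)
sqrt(Y + q(33, -11)) = sqrt(-1761 + (-1/57 - 11)) = sqrt(-1761 - 628/57) = sqrt(-101005/57) = I*sqrt(5757285)/57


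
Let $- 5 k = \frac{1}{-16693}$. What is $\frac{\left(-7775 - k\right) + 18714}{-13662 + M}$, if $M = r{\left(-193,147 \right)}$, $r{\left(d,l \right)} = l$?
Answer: $- \frac{913023634}{1128029475} \approx -0.8094$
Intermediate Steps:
$k = \frac{1}{83465}$ ($k = - \frac{1}{5 \left(-16693\right)} = \left(- \frac{1}{5}\right) \left(- \frac{1}{16693}\right) = \frac{1}{83465} \approx 1.1981 \cdot 10^{-5}$)
$M = 147$
$\frac{\left(-7775 - k\right) + 18714}{-13662 + M} = \frac{\left(-7775 - \frac{1}{83465}\right) + 18714}{-13662 + 147} = \frac{\left(-7775 - \frac{1}{83465}\right) + 18714}{-13515} = \left(- \frac{648940376}{83465} + 18714\right) \left(- \frac{1}{13515}\right) = \frac{913023634}{83465} \left(- \frac{1}{13515}\right) = - \frac{913023634}{1128029475}$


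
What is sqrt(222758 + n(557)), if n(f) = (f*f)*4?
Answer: sqrt(1463754) ≈ 1209.9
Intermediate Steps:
n(f) = 4*f**2 (n(f) = f**2*4 = 4*f**2)
sqrt(222758 + n(557)) = sqrt(222758 + 4*557**2) = sqrt(222758 + 4*310249) = sqrt(222758 + 1240996) = sqrt(1463754)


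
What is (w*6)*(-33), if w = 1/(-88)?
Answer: 9/4 ≈ 2.2500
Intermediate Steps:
w = -1/88 (w = 1*(-1/88) = -1/88 ≈ -0.011364)
(w*6)*(-33) = -1/88*6*(-33) = -3/44*(-33) = 9/4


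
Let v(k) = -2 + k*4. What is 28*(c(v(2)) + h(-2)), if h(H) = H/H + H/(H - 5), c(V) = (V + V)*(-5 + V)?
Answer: 372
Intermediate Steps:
v(k) = -2 + 4*k
c(V) = 2*V*(-5 + V) (c(V) = (2*V)*(-5 + V) = 2*V*(-5 + V))
h(H) = 1 + H/(-5 + H)
28*(c(v(2)) + h(-2)) = 28*(2*(-2 + 4*2)*(-5 + (-2 + 4*2)) + (-5 + 2*(-2))/(-5 - 2)) = 28*(2*(-2 + 8)*(-5 + (-2 + 8)) + (-5 - 4)/(-7)) = 28*(2*6*(-5 + 6) - 1/7*(-9)) = 28*(2*6*1 + 9/7) = 28*(12 + 9/7) = 28*(93/7) = 372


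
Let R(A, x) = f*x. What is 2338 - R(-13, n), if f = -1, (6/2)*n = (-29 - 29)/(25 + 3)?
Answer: 98167/42 ≈ 2337.3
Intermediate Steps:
n = -29/42 (n = ((-29 - 29)/(25 + 3))/3 = (-58/28)/3 = (-58*1/28)/3 = (⅓)*(-29/14) = -29/42 ≈ -0.69048)
R(A, x) = -x
2338 - R(-13, n) = 2338 - (-1)*(-29)/42 = 2338 - 1*29/42 = 2338 - 29/42 = 98167/42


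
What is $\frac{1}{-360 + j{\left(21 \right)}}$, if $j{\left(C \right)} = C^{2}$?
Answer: $\frac{1}{81} \approx 0.012346$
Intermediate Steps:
$\frac{1}{-360 + j{\left(21 \right)}} = \frac{1}{-360 + 21^{2}} = \frac{1}{-360 + 441} = \frac{1}{81}$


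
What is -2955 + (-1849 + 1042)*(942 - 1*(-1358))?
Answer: -1859055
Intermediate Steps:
-2955 + (-1849 + 1042)*(942 - 1*(-1358)) = -2955 - 807*(942 + 1358) = -2955 - 807*2300 = -2955 - 1856100 = -1859055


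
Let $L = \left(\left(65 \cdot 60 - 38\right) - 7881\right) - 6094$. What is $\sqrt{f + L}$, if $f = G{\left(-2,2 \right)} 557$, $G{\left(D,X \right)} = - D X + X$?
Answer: $i \sqrt{6771} \approx 82.286 i$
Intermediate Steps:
$G{\left(D,X \right)} = X - D X$ ($G{\left(D,X \right)} = - D X + X = X - D X$)
$f = 3342$ ($f = 2 \left(1 - -2\right) 557 = 2 \left(1 + 2\right) 557 = 2 \cdot 3 \cdot 557 = 6 \cdot 557 = 3342$)
$L = -10113$ ($L = \left(\left(3900 - 38\right) - 7881\right) - 6094 = \left(3862 - 7881\right) - 6094 = -4019 - 6094 = -10113$)
$\sqrt{f + L} = \sqrt{3342 - 10113} = \sqrt{-6771} = i \sqrt{6771}$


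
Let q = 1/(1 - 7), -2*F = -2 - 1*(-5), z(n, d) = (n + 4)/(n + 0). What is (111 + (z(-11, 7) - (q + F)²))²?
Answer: 116143729/9801 ≈ 11850.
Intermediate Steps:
z(n, d) = (4 + n)/n
F = -3/2 (F = -(-2 - 1*(-5))/2 = -(-2 + 5)/2 = -½*3 = -3/2 ≈ -1.5000)
q = -⅙ (q = 1/(-6) = -⅙ ≈ -0.16667)
(111 + (z(-11, 7) - (q + F)²))² = (111 + ((4 - 11)/(-11) - (-⅙ - 3/2)²))² = (111 + (-1/11*(-7) - (-5/3)²))² = (111 + (7/11 - 1*25/9))² = (111 + (7/11 - 25/9))² = (111 - 212/99)² = (10777/99)² = 116143729/9801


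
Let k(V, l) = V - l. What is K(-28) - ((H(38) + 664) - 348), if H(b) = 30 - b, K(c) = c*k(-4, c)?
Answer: -980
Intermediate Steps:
K(c) = c*(-4 - c)
K(-28) - ((H(38) + 664) - 348) = -1*(-28)*(4 - 28) - (((30 - 1*38) + 664) - 348) = -1*(-28)*(-24) - (((30 - 38) + 664) - 348) = -672 - ((-8 + 664) - 348) = -672 - (656 - 348) = -672 - 1*308 = -672 - 308 = -980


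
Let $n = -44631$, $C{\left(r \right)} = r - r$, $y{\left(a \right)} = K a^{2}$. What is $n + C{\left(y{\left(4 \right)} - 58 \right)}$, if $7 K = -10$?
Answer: $-44631$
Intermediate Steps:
$K = - \frac{10}{7}$ ($K = \frac{1}{7} \left(-10\right) = - \frac{10}{7} \approx -1.4286$)
$y{\left(a \right)} = - \frac{10 a^{2}}{7}$
$C{\left(r \right)} = 0$
$n + C{\left(y{\left(4 \right)} - 58 \right)} = -44631 + 0 = -44631$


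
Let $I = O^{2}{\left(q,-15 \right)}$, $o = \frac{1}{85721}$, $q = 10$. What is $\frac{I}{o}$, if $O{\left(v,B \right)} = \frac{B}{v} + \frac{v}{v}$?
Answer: $\frac{85721}{4} \approx 21430.0$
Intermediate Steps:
$O{\left(v,B \right)} = 1 + \frac{B}{v}$ ($O{\left(v,B \right)} = \frac{B}{v} + 1 = 1 + \frac{B}{v}$)
$o = \frac{1}{85721} \approx 1.1666 \cdot 10^{-5}$
$I = \frac{1}{4}$ ($I = \left(\frac{-15 + 10}{10}\right)^{2} = \left(\frac{1}{10} \left(-5\right)\right)^{2} = \left(- \frac{1}{2}\right)^{2} = \frac{1}{4} \approx 0.25$)
$\frac{I}{o} = \frac{\frac{1}{\frac{1}{85721}}}{4} = \frac{1}{4} \cdot 85721 = \frac{85721}{4}$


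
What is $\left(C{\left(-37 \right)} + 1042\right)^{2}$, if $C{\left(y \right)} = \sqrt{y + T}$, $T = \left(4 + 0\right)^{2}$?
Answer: $\left(1042 + i \sqrt{21}\right)^{2} \approx 1.0857 \cdot 10^{6} + 9550.0 i$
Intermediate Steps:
$T = 16$ ($T = 4^{2} = 16$)
$C{\left(y \right)} = \sqrt{16 + y}$ ($C{\left(y \right)} = \sqrt{y + 16} = \sqrt{16 + y}$)
$\left(C{\left(-37 \right)} + 1042\right)^{2} = \left(\sqrt{16 - 37} + 1042\right)^{2} = \left(\sqrt{-21} + 1042\right)^{2} = \left(i \sqrt{21} + 1042\right)^{2} = \left(1042 + i \sqrt{21}\right)^{2}$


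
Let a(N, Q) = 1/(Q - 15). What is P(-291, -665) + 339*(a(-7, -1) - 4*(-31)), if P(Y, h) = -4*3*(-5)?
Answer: 673197/16 ≈ 42075.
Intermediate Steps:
P(Y, h) = 60 (P(Y, h) = -12*(-5) = 60)
a(N, Q) = 1/(-15 + Q)
P(-291, -665) + 339*(a(-7, -1) - 4*(-31)) = 60 + 339*(1/(-15 - 1) - 4*(-31)) = 60 + 339*(1/(-16) + 124) = 60 + 339*(-1/16 + 124) = 60 + 339*(1983/16) = 60 + 672237/16 = 673197/16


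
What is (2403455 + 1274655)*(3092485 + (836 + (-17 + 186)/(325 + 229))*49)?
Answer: 3192487347299485/277 ≈ 1.1525e+13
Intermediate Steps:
(2403455 + 1274655)*(3092485 + (836 + (-17 + 186)/(325 + 229))*49) = 3678110*(3092485 + (836 + 169/554)*49) = 3678110*(3092485 + (463313/554)*49) = 3678110*(3092485 + 22702337/554) = 3678110*(1735939027/554) = 3192487347299485/277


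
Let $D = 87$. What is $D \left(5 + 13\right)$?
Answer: $1566$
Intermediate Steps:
$D \left(5 + 13\right) = 87 \left(5 + 13\right) = 87 \cdot 18 = 1566$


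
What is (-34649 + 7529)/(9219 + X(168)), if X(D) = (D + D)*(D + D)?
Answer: -1808/8141 ≈ -0.22209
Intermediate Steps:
X(D) = 4*D² (X(D) = (2*D)*(2*D) = 4*D²)
(-34649 + 7529)/(9219 + X(168)) = (-34649 + 7529)/(9219 + 4*168²) = -27120/(9219 + 4*28224) = -27120/(9219 + 112896) = -27120/122115 = -27120*1/122115 = -1808/8141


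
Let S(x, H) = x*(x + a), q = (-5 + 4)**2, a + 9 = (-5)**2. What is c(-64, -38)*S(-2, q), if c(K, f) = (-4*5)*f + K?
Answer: -19488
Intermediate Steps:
c(K, f) = K - 20*f (c(K, f) = -20*f + K = K - 20*f)
a = 16 (a = -9 + (-5)**2 = -9 + 25 = 16)
q = 1 (q = (-1)**2 = 1)
S(x, H) = x*(16 + x) (S(x, H) = x*(x + 16) = x*(16 + x))
c(-64, -38)*S(-2, q) = (-64 - 20*(-38))*(-2*(16 - 2)) = (-64 + 760)*(-2*14) = 696*(-28) = -19488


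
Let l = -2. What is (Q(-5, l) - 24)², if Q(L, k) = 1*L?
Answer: 841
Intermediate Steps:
Q(L, k) = L
(Q(-5, l) - 24)² = (-5 - 24)² = (-29)² = 841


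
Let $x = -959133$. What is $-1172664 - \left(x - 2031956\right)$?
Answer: $1818425$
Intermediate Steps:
$-1172664 - \left(x - 2031956\right) = -1172664 - \left(-959133 - 2031956\right) = -1172664 - -2991089 = -1172664 + 2991089 = 1818425$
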